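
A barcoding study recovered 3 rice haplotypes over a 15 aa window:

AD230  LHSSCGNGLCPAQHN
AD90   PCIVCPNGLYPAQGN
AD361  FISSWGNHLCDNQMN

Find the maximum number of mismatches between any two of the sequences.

11

Pairwise Hamming distances:
  AD230 vs AD90: 7
  AD230 vs AD361: 7
  AD90 vs AD361: 11
The largest is 11, between AD90 and AD361.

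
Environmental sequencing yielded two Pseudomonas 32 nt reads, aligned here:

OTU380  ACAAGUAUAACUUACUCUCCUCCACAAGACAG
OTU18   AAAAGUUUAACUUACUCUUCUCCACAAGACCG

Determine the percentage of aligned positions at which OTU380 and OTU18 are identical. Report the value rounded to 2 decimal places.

87.50%

Differing sites — 2:C/A; 7:A/U; 19:C/U; 31:A/C.
28 of the 32 sites match, so the percent identity is 28/32 × 100 = 87.50%.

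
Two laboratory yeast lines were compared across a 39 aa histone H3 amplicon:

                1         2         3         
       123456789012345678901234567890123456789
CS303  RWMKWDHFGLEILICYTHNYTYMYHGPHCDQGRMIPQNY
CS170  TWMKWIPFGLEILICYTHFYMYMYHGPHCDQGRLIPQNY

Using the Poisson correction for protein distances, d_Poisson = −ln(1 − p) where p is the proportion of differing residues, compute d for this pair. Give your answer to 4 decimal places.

0.1671

Mismatches occur at site 1 (R↔T), site 6 (D↔I), site 7 (H↔P), site 19 (N↔F), site 21 (T↔M), site 34 (M↔L).
p = 6/39 = 0.153846.
d = −ln(1 − 0.153846) = −ln(0.846154) = 0.1671.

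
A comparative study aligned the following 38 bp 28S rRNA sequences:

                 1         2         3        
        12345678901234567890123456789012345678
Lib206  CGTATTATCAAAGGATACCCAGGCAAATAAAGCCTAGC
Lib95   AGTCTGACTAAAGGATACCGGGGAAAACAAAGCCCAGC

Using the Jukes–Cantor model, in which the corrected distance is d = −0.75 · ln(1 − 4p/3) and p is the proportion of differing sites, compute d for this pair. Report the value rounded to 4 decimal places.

Differing sites — 1:C/A; 4:A/C; 6:T/G; 8:T/C; 9:C/T; 20:C/G; 21:A/G; 24:C/A; 28:T/C; 35:T/C.
p = 10/38 = 0.263158.
d = −0.75 · ln(1 − (4/3)·0.263158) = −0.75 · ln(0.649123) = −0.75 · (-0.432133) = 0.3241.

0.3241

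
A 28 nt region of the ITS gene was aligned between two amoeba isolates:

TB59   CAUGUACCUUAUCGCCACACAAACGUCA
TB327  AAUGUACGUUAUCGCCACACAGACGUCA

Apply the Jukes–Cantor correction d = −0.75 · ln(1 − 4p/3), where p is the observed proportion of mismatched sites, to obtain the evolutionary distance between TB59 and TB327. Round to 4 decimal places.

Mismatches occur at site 1 (C↔A), site 8 (C↔G), site 22 (A↔G).
p = 3/28 = 0.107143.
d = −0.75 · ln(1 − (4/3)·0.107143) = −0.75 · ln(0.857143) = −0.75 · (-0.154151) = 0.1156.

0.1156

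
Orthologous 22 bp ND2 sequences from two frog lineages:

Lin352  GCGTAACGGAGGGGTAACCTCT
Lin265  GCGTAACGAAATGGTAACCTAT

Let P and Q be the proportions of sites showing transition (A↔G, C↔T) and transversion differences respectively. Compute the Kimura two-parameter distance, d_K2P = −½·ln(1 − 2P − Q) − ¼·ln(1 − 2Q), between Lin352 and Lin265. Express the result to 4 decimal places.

Mismatches occur at site 9 (G↔A, transition), site 11 (G↔A, transition), site 12 (G↔T, transversion), site 21 (C↔A, transversion).
Of the 4 differences, 2 transitions and 2 transversions over 22 sites: P = 2/22 = 0.090909, Q = 2/22 = 0.090909.
d = −0.5·ln(0.727273) − 0.25·ln(0.818182) = −0.5·(-0.318453) − 0.25·(-0.200670) = 0.2094.

0.2094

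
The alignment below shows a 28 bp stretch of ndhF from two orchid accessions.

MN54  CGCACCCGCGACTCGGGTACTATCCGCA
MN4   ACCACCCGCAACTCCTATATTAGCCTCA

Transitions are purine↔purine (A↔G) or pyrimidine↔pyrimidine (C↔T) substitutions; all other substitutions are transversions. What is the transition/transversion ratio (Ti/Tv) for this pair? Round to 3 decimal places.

0.500

The sequences differ at positions 1 (C/A, transversion), 2 (G/C, transversion), 10 (G/A, transition), 15 (G/C, transversion), 16 (G/T, transversion), 17 (G/A, transition), 20 (C/T, transition), 23 (T/G, transversion), 26 (G/T, transversion).
Of the 9 differences, 3 transitions and 6 transversions, so Ti/Tv = 3/6 = 0.500.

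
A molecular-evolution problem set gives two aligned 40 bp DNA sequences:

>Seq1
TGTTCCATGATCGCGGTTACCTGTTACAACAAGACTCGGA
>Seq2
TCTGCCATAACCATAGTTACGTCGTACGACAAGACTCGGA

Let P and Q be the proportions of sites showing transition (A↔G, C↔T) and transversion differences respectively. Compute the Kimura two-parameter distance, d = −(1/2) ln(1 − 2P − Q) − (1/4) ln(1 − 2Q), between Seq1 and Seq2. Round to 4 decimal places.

Mismatches occur at site 2 (G/C, transversion), site 4 (T/G, transversion), site 9 (G/A, transition), site 11 (T/C, transition), site 13 (G/A, transition), site 14 (C/T, transition), site 15 (G/A, transition), site 21 (C/G, transversion), site 23 (G/C, transversion), site 24 (T/G, transversion), site 28 (A/G, transition).
Of the 11 differences, 6 transitions and 5 transversions over 40 sites: P = 6/40 = 0.150000, Q = 5/40 = 0.125000.
d = −0.5·ln(0.575000) − 0.25·ln(0.750000) = −0.5·(-0.553385) − 0.25·(-0.287682) = 0.3486.

0.3486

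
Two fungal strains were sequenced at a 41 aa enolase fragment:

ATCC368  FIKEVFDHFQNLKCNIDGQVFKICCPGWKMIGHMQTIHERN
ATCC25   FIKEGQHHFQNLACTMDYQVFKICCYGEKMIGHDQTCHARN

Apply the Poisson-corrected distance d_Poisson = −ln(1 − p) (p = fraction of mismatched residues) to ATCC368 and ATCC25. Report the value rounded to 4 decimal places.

Differing sites — 5:V/G; 6:F/Q; 7:D/H; 13:K/A; 15:N/T; 16:I/M; 18:G/Y; 26:P/Y; 28:W/E; 34:M/D; 37:I/C; 39:E/A.
p = 12/41 = 0.292683.
d = −ln(1 − 0.292683) = −ln(0.707317) = 0.3463.

0.3463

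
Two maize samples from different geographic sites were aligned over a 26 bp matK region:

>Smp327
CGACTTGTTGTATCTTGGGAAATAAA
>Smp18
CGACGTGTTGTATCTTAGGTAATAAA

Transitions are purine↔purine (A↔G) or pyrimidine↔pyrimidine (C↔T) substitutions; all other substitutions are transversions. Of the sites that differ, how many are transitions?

Mismatches occur at site 5 (T→G, transversion), site 17 (G→A, transition), site 20 (A→T, transversion).
Of the 3 differences, 1 transition and 2 transversions, so the answer is 1.

1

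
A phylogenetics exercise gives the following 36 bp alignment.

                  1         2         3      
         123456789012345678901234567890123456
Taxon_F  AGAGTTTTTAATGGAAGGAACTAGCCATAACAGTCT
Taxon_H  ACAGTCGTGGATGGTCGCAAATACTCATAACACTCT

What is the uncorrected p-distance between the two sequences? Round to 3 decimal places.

Mismatches occur at site 2 (G/C), site 6 (T/C), site 7 (T/G), site 9 (T/G), site 10 (A/G), site 15 (A/T), site 16 (A/C), site 18 (G/C), site 21 (C/A), site 24 (G/C), site 25 (C/T), site 33 (G/C).
There are 12 differences over 36 sites, so p = 12/36 = 0.333.

0.333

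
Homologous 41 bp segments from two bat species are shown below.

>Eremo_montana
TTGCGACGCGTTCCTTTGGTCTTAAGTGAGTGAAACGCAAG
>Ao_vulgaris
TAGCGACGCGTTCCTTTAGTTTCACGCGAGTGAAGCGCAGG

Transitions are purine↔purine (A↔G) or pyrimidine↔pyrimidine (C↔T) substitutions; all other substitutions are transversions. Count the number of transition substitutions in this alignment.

6

Differing sites — 2:T/A (Tv); 18:G/A (Ti); 21:C/T (Ti); 23:T/C (Ti); 25:A/C (Tv); 27:T/C (Ti); 35:A/G (Ti); 40:A/G (Ti).
Of the 8 differences, 6 transitions and 2 transversions, so the answer is 6.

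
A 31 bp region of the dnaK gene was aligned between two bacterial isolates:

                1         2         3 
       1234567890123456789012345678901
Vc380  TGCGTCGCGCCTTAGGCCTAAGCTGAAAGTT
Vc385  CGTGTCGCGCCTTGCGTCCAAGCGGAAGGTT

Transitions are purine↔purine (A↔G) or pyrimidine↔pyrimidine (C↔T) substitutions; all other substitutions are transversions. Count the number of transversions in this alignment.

2

Mismatches occur at site 1 (T/C, transition), site 3 (C/T, transition), site 14 (A/G, transition), site 15 (G/C, transversion), site 17 (C/T, transition), site 19 (T/C, transition), site 24 (T/G, transversion), site 28 (A/G, transition).
Of the 8 differences, 6 transitions and 2 transversions, so the answer is 2.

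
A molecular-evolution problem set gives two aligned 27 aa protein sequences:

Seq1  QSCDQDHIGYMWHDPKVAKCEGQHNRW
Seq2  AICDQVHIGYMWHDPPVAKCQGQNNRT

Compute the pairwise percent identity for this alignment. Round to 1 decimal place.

The sequences differ at positions 1 (Q/A), 2 (S/I), 6 (D/V), 16 (K/P), 21 (E/Q), 24 (H/N), 27 (W/T).
20 of the 27 sites match, so the percent identity is 20/27 × 100 = 74.1%.

74.1%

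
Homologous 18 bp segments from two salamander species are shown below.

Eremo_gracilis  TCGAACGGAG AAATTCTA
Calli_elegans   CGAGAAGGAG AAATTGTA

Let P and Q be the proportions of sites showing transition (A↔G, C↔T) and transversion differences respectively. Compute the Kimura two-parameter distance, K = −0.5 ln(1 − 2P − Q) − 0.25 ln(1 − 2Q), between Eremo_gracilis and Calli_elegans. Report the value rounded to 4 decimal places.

0.4479

Differing sites — 1:T/C (Ti); 2:C/G (Tv); 3:G/A (Ti); 4:A/G (Ti); 6:C/A (Tv); 16:C/G (Tv).
Of the 6 differences, 3 transitions and 3 transversions over 18 sites: P = 3/18 = 0.166667, Q = 3/18 = 0.166667.
d = −0.5·ln(0.499999) − 0.25·ln(0.666666) = −0.5·(-0.693149) − 0.25·(-0.405466) = 0.4479.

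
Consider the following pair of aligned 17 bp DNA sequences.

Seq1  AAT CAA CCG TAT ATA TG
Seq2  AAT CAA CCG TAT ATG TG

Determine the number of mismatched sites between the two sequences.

A single mismatch occurs at site 15 (A/G).
That gives 1 mismatch out of 17 aligned sites, so the Hamming distance is 1.

1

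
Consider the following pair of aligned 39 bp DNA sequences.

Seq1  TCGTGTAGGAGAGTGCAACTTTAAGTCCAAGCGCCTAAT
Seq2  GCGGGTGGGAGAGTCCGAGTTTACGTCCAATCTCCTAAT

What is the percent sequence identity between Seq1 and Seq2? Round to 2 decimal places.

76.92%

Mismatches occur at site 1 (T/G), site 4 (T/G), site 7 (A/G), site 15 (G/C), site 17 (A/G), site 19 (C/G), site 24 (A/C), site 31 (G/T), site 33 (G/T).
30 of the 39 sites match, so the percent identity is 30/39 × 100 = 76.92%.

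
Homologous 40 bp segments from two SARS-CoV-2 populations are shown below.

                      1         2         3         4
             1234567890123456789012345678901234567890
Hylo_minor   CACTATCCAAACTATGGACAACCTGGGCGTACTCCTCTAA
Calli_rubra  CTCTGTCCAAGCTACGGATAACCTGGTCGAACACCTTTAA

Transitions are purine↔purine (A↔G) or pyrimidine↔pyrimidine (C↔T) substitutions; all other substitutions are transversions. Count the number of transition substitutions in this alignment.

5

Differing sites — 2:A/T (Tv); 5:A/G (Ti); 11:A/G (Ti); 15:T/C (Ti); 19:C/T (Ti); 27:G/T (Tv); 30:T/A (Tv); 33:T/A (Tv); 37:C/T (Ti).
Of the 9 differences, 5 transitions and 4 transversions, so the answer is 5.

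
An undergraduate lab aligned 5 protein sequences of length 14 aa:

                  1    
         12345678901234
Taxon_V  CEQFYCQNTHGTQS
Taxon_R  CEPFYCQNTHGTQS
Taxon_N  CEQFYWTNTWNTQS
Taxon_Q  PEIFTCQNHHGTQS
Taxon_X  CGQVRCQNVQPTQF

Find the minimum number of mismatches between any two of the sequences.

Pairwise Hamming distances:
  Taxon_V vs Taxon_R: 1
  Taxon_V vs Taxon_N: 4
  Taxon_V vs Taxon_Q: 4
  Taxon_V vs Taxon_X: 7
  Taxon_R vs Taxon_N: 5
  Taxon_R vs Taxon_Q: 4
  Taxon_R vs Taxon_X: 8
  Taxon_N vs Taxon_Q: 8
  Taxon_N vs Taxon_X: 9
  Taxon_Q vs Taxon_X: 9
The smallest is 1, between Taxon_V and Taxon_R.

1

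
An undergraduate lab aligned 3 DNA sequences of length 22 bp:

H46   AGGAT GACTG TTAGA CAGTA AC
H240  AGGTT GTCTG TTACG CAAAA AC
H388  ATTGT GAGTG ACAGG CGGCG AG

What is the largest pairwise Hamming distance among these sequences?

Pairwise Hamming distances:
  H46 vs H240: 6
  H46 vs H388: 11
  H240 vs H388: 13
The largest is 13, between H240 and H388.

13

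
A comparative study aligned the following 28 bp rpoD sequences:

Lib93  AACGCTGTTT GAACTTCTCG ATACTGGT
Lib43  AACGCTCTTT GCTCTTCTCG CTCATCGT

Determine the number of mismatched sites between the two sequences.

7

The sequences differ at positions 7 (G/C), 12 (A/C), 13 (A/T), 21 (A/C), 23 (A/C), 24 (C/A), 26 (G/C).
That gives 7 mismatches out of 28 aligned sites, so the Hamming distance is 7.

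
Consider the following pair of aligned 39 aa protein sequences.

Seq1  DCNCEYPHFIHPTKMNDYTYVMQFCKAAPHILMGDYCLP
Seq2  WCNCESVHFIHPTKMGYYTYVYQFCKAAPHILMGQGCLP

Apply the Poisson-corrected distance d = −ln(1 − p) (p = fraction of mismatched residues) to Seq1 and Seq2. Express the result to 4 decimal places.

0.2296

Mismatches occur at site 1 (D↔W), site 6 (Y↔S), site 7 (P↔V), site 16 (N↔G), site 17 (D↔Y), site 22 (M↔Y), site 35 (D↔Q), site 36 (Y↔G).
p = 8/39 = 0.205128.
d = −ln(1 − 0.205128) = −ln(0.794872) = 0.2296.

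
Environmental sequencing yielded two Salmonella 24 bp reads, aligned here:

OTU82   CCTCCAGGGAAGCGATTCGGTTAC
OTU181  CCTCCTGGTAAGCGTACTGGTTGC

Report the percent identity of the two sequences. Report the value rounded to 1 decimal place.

70.8%

Mismatches occur at site 6 (A↔T), site 9 (G↔T), site 15 (A↔T), site 16 (T↔A), site 17 (T↔C), site 18 (C↔T), site 23 (A↔G).
17 of the 24 sites match, so the percent identity is 17/24 × 100 = 70.8%.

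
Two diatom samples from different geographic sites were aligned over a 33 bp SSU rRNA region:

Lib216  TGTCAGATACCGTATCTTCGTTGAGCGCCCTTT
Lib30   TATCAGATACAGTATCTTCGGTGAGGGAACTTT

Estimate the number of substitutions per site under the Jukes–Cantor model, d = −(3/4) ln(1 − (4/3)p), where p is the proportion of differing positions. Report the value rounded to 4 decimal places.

0.2082

Differing sites — 2:G/A; 11:C/A; 21:T/G; 26:C/G; 28:C/A; 29:C/A.
p = 6/33 = 0.181818.
d = −0.75 · ln(1 − (4/3)·0.181818) = −0.75 · ln(0.757576) = −0.75 · (-0.277631) = 0.2082.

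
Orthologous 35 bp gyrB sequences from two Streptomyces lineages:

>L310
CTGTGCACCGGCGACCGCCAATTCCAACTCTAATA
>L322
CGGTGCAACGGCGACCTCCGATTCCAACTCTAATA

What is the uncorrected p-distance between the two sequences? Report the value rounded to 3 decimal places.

The sequences differ at positions 2 (T/G), 8 (C/A), 17 (G/T), 20 (A/G).
There are 4 differences over 35 sites, so p = 4/35 = 0.114.

0.114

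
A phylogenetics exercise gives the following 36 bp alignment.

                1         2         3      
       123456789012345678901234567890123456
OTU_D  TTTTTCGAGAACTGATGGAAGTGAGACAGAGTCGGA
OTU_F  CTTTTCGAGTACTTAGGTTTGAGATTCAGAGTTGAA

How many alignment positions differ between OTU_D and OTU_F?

12

The sequences differ at positions 1 (T/C), 10 (A/T), 14 (G/T), 16 (T/G), 18 (G/T), 19 (A/T), 20 (A/T), 22 (T/A), 25 (G/T), 26 (A/T), 33 (C/T), 35 (G/A).
That gives 12 mismatches out of 36 aligned sites, so the Hamming distance is 12.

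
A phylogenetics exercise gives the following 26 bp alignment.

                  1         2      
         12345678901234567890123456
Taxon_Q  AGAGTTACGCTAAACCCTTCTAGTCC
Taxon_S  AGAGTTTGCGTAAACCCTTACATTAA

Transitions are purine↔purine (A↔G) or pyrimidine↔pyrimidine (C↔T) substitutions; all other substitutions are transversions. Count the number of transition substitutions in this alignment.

1

Differing sites — 7:A/T (Tv); 8:C/G (Tv); 9:G/C (Tv); 10:C/G (Tv); 20:C/A (Tv); 21:T/C (Ti); 23:G/T (Tv); 25:C/A (Tv); 26:C/A (Tv).
Of the 9 differences, 1 transition and 8 transversions, so the answer is 1.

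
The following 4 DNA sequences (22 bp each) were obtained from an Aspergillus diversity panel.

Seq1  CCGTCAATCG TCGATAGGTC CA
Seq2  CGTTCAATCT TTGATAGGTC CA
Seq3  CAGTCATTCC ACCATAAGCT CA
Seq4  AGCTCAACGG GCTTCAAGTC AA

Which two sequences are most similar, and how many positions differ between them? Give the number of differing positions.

Pairwise Hamming distances:
  Seq1 vs Seq2: 4
  Seq1 vs Seq3: 8
  Seq1 vs Seq4: 11
  Seq2 vs Seq3: 10
  Seq2 vs Seq4: 12
  Seq3 vs Seq4: 14
The smallest is 4, between Seq1 and Seq2.

4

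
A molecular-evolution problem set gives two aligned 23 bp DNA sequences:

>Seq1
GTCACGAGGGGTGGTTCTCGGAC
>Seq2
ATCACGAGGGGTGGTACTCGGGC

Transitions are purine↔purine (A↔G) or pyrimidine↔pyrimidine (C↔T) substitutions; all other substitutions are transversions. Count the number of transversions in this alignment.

The sequences differ at positions 1 (G/A, transition), 16 (T/A, transversion), 22 (A/G, transition).
Of the 3 differences, 2 transitions and 1 transversion, so the answer is 1.

1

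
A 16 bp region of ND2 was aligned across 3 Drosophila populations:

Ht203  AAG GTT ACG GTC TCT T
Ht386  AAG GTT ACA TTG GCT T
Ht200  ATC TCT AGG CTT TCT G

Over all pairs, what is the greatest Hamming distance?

Pairwise Hamming distances:
  Ht203 vs Ht386: 4
  Ht203 vs Ht200: 8
  Ht386 vs Ht200: 10
The largest is 10, between Ht386 and Ht200.

10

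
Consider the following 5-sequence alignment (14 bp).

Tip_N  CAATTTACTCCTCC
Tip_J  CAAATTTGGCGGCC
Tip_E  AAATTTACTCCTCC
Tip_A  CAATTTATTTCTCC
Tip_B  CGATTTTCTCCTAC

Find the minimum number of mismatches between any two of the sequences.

1

Pairwise Hamming distances:
  Tip_N vs Tip_J: 6
  Tip_N vs Tip_E: 1
  Tip_N vs Tip_A: 2
  Tip_N vs Tip_B: 3
  Tip_J vs Tip_E: 7
  Tip_J vs Tip_A: 7
  Tip_J vs Tip_B: 7
  Tip_E vs Tip_A: 3
  Tip_E vs Tip_B: 4
  Tip_A vs Tip_B: 5
The smallest is 1, between Tip_N and Tip_E.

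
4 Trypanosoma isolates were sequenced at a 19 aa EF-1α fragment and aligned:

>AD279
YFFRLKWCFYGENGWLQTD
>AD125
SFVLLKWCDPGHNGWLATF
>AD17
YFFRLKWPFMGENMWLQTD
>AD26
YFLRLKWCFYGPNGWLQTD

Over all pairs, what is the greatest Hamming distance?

Pairwise Hamming distances:
  AD279 vs AD125: 8
  AD279 vs AD17: 3
  AD279 vs AD26: 2
  AD125 vs AD17: 10
  AD125 vs AD26: 8
  AD17 vs AD26: 5
The largest is 10, between AD125 and AD17.

10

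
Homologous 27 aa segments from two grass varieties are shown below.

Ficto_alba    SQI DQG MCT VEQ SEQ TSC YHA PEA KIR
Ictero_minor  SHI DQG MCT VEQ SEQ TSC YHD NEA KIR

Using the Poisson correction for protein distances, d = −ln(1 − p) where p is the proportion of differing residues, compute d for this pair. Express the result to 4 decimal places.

Differing sites — 2:Q/H; 21:A/D; 22:P/N.
p = 3/27 = 0.111111.
d = −ln(1 − 0.111111) = −ln(0.888889) = 0.1178.

0.1178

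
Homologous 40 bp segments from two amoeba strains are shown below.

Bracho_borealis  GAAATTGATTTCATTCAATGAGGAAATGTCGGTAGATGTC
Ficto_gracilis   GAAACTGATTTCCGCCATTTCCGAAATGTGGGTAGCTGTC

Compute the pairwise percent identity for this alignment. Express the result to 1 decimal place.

75.0%

Mismatches occur at site 5 (T/C), site 13 (A/C), site 14 (T/G), site 15 (T/C), site 18 (A/T), site 20 (G/T), site 21 (A/C), site 22 (G/C), site 30 (C/G), site 36 (A/C).
30 of the 40 sites match, so the percent identity is 30/40 × 100 = 75.0%.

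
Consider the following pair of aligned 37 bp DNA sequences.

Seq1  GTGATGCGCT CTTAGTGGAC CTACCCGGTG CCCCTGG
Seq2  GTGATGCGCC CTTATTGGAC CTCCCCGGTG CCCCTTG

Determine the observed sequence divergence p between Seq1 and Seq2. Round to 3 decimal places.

0.108

Mismatches occur at site 10 (T↔C), site 15 (G↔T), site 23 (A↔C), site 36 (G↔T).
There are 4 differences over 37 sites, so p = 4/37 = 0.108.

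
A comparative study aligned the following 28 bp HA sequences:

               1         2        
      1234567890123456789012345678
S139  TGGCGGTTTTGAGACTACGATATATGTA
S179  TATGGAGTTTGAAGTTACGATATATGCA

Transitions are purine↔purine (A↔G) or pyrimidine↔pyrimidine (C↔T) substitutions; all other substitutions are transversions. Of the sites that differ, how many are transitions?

Mismatches occur at site 2 (G/A, transition), site 3 (G/T, transversion), site 4 (C/G, transversion), site 6 (G/A, transition), site 7 (T/G, transversion), site 13 (G/A, transition), site 14 (A/G, transition), site 15 (C/T, transition), site 27 (T/C, transition).
Of the 9 differences, 6 transitions and 3 transversions, so the answer is 6.

6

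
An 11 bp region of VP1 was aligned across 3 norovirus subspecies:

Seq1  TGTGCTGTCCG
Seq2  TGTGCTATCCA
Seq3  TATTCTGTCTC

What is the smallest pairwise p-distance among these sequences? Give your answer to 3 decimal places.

Pairwise Hamming distances:
  Seq1 vs Seq2: 2
  Seq1 vs Seq3: 4
  Seq2 vs Seq3: 5
The smallest is 2 mismatches, between Seq1 and Seq2; p = 2/11 = 0.182.

0.182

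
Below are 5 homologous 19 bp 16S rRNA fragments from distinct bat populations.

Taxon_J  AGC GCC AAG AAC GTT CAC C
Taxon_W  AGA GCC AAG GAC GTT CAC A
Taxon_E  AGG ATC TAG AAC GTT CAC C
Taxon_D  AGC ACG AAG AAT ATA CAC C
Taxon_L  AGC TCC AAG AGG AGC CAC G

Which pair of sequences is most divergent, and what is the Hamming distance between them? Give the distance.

Pairwise Hamming distances:
  Taxon_J vs Taxon_W: 3
  Taxon_J vs Taxon_E: 4
  Taxon_J vs Taxon_D: 5
  Taxon_J vs Taxon_L: 7
  Taxon_W vs Taxon_E: 6
  Taxon_W vs Taxon_D: 8
  Taxon_W vs Taxon_L: 9
  Taxon_E vs Taxon_D: 7
  Taxon_E vs Taxon_L: 10
  Taxon_D vs Taxon_L: 7
The largest is 10, between Taxon_E and Taxon_L.

10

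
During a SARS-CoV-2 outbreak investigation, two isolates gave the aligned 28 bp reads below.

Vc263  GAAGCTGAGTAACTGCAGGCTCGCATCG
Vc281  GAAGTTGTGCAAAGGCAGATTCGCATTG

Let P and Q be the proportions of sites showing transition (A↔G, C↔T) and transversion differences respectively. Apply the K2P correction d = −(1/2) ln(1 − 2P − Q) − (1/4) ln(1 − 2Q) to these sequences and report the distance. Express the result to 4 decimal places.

Differing sites — 5:C/T (Ti); 8:A/T (Tv); 10:T/C (Ti); 13:C/A (Tv); 14:T/G (Tv); 19:G/A (Ti); 20:C/T (Ti); 27:C/T (Ti).
Of the 8 differences, 5 transitions and 3 transversions over 28 sites: P = 5/28 = 0.178571, Q = 3/28 = 0.107143.
d = −0.5·ln(0.535715) − 0.25·ln(0.785714) = −0.5·(-0.624153) − 0.25·(-0.241162) = 0.3724.

0.3724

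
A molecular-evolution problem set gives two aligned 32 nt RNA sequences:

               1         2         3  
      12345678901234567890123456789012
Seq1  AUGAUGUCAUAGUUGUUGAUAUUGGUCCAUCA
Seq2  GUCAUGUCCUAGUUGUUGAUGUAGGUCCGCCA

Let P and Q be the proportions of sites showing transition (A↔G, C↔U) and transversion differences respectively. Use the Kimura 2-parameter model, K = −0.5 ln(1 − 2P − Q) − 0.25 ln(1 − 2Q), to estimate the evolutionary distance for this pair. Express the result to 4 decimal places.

0.2625

Mismatches occur at site 1 (A→G, transition), site 3 (G→C, transversion), site 9 (A→C, transversion), site 21 (A→G, transition), site 23 (U→A, transversion), site 29 (A→G, transition), site 30 (U→C, transition).
Of the 7 differences, 4 transitions and 3 transversions over 32 sites: P = 4/32 = 0.125000, Q = 3/32 = 0.093750.
d = −0.5·ln(0.656250) − 0.25·ln(0.812500) = −0.5·(-0.421213) − 0.25·(-0.207639) = 0.2625.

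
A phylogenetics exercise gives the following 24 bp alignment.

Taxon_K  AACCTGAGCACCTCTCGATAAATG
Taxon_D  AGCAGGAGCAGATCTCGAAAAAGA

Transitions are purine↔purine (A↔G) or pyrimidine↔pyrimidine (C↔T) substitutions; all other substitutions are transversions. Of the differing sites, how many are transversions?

6

Mismatches occur at site 2 (A→G, transition), site 4 (C→A, transversion), site 5 (T→G, transversion), site 11 (C→G, transversion), site 12 (C→A, transversion), site 19 (T→A, transversion), site 23 (T→G, transversion), site 24 (G→A, transition).
Of the 8 differences, 2 transitions and 6 transversions, so the answer is 6.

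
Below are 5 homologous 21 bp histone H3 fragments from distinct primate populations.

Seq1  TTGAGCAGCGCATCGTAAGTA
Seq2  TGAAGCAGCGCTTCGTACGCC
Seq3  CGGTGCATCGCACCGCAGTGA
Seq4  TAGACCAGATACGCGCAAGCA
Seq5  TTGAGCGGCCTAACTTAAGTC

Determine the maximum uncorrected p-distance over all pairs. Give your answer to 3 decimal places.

0.667

Pairwise Hamming distances:
  Seq1 vs Seq2: 6
  Seq1 vs Seq3: 9
  Seq1 vs Seq4: 9
  Seq1 vs Seq5: 6
  Seq2 vs Seq3: 11
  Seq2 vs Seq4: 11
  Seq2 vs Seq5: 10
  Seq3 vs Seq4: 13
  Seq3 vs Seq5: 14
  Seq4 vs Seq5: 12
The largest is 14 mismatches, between Seq3 and Seq5; p = 14/21 = 0.667.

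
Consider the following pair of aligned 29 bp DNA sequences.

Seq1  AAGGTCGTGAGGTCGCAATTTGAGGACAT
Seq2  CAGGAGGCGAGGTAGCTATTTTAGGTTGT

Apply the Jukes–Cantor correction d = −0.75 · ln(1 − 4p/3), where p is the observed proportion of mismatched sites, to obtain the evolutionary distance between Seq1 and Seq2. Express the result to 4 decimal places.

Mismatches occur at site 1 (A→C), site 5 (T→A), site 6 (C→G), site 8 (T→C), site 14 (C→A), site 17 (A→T), site 22 (G→T), site 26 (A→T), site 27 (C→T), site 28 (A→G).
p = 10/29 = 0.344828.
d = −0.75 · ln(1 − (4/3)·0.344828) = −0.75 · ln(0.540229) = −0.75 · (-0.615762) = 0.4618.

0.4618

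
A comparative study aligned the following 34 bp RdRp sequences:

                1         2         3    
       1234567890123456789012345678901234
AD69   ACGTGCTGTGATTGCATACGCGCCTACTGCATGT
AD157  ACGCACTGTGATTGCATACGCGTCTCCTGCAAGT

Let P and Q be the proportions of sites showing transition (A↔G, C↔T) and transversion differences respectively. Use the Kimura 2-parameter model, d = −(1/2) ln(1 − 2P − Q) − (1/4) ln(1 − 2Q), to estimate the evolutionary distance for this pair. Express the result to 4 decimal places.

The sequences differ at positions 4 (T/C, transition), 5 (G/A, transition), 23 (C/T, transition), 26 (A/C, transversion), 32 (T/A, transversion).
Of the 5 differences, 3 transitions and 2 transversions over 34 sites: P = 3/34 = 0.088235, Q = 2/34 = 0.058824.
d = −0.5·ln(0.764706) − 0.25·ln(0.882352) = −0.5·(-0.268264) − 0.25·(-0.125164) = 0.1654.

0.1654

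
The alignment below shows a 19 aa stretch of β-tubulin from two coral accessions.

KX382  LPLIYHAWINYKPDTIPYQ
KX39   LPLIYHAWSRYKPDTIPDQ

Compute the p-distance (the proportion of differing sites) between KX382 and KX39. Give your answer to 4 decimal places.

0.1579

Differing sites — 9:I/S; 10:N/R; 18:Y/D.
There are 3 differences over 19 sites, so p = 3/19 = 0.1579.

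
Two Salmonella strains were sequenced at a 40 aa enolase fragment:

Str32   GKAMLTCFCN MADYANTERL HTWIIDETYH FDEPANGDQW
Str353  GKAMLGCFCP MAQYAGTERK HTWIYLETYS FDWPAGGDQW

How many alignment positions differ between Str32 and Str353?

Mismatches occur at site 6 (T/G), site 10 (N/P), site 13 (D/Q), site 16 (N/G), site 20 (L/K), site 25 (I/Y), site 26 (D/L), site 30 (H/S), site 33 (E/W), site 36 (N/G).
That gives 10 mismatches out of 40 aligned sites, so the Hamming distance is 10.

10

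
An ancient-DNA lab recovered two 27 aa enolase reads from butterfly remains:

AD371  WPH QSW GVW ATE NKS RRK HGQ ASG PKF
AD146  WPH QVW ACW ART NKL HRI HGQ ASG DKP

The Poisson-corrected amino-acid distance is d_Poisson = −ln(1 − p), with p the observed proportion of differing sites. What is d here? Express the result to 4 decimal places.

0.4626

Mismatches occur at site 5 (S→V), site 7 (G→A), site 8 (V→C), site 11 (T→R), site 12 (E→T), site 15 (S→L), site 16 (R→H), site 18 (K→I), site 25 (P→D), site 27 (F→P).
p = 10/27 = 0.370370.
d = −ln(1 − 0.370370) = −ln(0.629630) = 0.4626.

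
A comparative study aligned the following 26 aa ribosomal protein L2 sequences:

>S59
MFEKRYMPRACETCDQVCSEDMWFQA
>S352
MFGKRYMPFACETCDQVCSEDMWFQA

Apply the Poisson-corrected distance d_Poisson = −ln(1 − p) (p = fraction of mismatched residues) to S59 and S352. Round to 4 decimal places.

Differing sites — 3:E/G; 9:R/F.
p = 2/26 = 0.076923.
d = −ln(1 − 0.076923) = −ln(0.923077) = 0.0800.

0.0800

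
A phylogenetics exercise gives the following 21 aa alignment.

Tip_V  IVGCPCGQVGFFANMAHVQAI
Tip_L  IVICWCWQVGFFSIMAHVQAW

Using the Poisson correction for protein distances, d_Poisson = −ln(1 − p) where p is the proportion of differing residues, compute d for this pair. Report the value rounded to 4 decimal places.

0.3365

Differing sites — 3:G/I; 5:P/W; 7:G/W; 13:A/S; 14:N/I; 21:I/W.
p = 6/21 = 0.285714.
d = −ln(1 − 0.285714) = −ln(0.714286) = 0.3365.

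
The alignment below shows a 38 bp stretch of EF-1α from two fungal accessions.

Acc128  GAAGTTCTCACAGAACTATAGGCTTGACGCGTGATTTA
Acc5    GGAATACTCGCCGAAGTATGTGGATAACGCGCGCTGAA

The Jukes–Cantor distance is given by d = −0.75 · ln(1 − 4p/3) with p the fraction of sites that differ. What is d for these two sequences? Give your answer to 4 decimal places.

0.5604

Mismatches occur at site 2 (A→G), site 4 (G→A), site 6 (T→A), site 10 (A→G), site 12 (A→C), site 16 (C→G), site 20 (A→G), site 21 (G→T), site 23 (C→G), site 24 (T→A), site 26 (G→A), site 32 (T→C), site 34 (A→C), site 36 (T→G), site 37 (T→A).
p = 15/38 = 0.394737.
d = −0.75 · ln(1 − (4/3)·0.394737) = −0.75 · ln(0.473684) = −0.75 · (-0.747215) = 0.5604.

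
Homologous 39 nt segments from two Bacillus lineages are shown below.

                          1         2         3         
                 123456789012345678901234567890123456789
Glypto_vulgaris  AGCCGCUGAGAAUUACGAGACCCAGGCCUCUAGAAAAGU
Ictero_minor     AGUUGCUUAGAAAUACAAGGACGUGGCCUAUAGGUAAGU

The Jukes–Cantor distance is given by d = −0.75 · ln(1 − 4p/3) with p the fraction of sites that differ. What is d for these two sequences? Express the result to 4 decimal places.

Mismatches occur at site 3 (C→U), site 4 (C→U), site 8 (G→U), site 13 (U→A), site 17 (G→A), site 20 (A→G), site 21 (C→A), site 23 (C→G), site 24 (A→U), site 30 (C→A), site 34 (A→G), site 35 (A→U).
p = 12/39 = 0.307692.
d = −0.75 · ln(1 − (4/3)·0.307692) = −0.75 · ln(0.589744) = −0.75 · (-0.528067) = 0.3961.

0.3961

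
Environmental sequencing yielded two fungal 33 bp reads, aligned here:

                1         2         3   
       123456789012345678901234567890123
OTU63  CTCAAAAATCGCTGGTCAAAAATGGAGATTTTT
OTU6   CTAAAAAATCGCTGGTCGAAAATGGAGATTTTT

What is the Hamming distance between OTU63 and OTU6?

2

Differing sites — 3:C/A; 18:A/G.
That gives 2 mismatches out of 33 aligned sites, so the Hamming distance is 2.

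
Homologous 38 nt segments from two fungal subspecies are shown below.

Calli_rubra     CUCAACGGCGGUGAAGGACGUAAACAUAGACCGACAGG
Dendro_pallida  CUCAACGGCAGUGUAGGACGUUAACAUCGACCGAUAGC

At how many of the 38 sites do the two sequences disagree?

The sequences differ at positions 10 (G/A), 14 (A/U), 22 (A/U), 28 (A/C), 35 (C/U), 38 (G/C).
That gives 6 mismatches out of 38 aligned sites, so the Hamming distance is 6.

6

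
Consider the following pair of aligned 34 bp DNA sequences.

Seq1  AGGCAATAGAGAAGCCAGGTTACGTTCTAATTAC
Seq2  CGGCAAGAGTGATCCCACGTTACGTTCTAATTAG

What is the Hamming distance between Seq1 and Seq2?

Differing sites — 1:A/C; 7:T/G; 10:A/T; 13:A/T; 14:G/C; 18:G/C; 34:C/G.
That gives 7 mismatches out of 34 aligned sites, so the Hamming distance is 7.

7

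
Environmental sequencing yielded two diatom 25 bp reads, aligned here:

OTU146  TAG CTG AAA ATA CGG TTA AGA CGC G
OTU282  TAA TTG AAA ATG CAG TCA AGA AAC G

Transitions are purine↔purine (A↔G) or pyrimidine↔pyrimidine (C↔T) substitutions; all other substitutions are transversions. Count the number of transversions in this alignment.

1

Differing sites — 3:G/A (Ti); 4:C/T (Ti); 12:A/G (Ti); 14:G/A (Ti); 17:T/C (Ti); 22:C/A (Tv); 23:G/A (Ti).
Of the 7 differences, 6 transitions and 1 transversion, so the answer is 1.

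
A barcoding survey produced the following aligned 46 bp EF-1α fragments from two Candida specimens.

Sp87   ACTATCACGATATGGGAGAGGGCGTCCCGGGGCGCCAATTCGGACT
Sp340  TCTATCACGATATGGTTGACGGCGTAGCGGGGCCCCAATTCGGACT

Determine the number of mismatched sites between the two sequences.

7

Mismatches occur at site 1 (A↔T), site 16 (G↔T), site 17 (A↔T), site 20 (G↔C), site 26 (C↔A), site 27 (C↔G), site 34 (G↔C).
That gives 7 mismatches out of 46 aligned sites, so the Hamming distance is 7.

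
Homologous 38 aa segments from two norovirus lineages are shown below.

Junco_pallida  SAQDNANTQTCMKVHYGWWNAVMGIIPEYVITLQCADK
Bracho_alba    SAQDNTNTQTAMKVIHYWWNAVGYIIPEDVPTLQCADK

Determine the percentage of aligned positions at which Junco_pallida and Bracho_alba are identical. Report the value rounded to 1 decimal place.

Mismatches occur at site 6 (A/T), site 11 (C/A), site 15 (H/I), site 16 (Y/H), site 17 (G/Y), site 23 (M/G), site 24 (G/Y), site 29 (Y/D), site 31 (I/P).
29 of the 38 sites match, so the percent identity is 29/38 × 100 = 76.3%.

76.3%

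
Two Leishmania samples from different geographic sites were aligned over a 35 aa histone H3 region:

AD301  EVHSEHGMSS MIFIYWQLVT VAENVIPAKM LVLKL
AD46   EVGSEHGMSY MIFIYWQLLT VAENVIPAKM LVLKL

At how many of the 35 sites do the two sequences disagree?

3

Mismatches occur at site 3 (H→G), site 10 (S→Y), site 19 (V→L).
That gives 3 mismatches out of 35 aligned sites, so the Hamming distance is 3.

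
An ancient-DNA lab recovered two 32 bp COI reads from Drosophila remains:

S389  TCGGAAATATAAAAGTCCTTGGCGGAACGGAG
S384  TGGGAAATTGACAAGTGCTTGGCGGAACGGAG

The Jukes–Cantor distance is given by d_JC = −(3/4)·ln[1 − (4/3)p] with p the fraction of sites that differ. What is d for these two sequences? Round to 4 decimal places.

Differing sites — 2:C/G; 9:A/T; 10:T/G; 12:A/C; 17:C/G.
p = 5/32 = 0.156250.
d = −0.75 · ln(1 − (4/3)·0.156250) = −0.75 · ln(0.791667) = −0.75 · (-0.233614) = 0.1752.

0.1752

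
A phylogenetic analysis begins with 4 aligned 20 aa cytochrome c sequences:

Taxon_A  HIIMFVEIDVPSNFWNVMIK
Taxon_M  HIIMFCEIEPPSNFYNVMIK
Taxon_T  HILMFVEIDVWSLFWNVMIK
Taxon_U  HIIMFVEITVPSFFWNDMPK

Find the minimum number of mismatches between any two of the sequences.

3

Pairwise Hamming distances:
  Taxon_A vs Taxon_M: 4
  Taxon_A vs Taxon_T: 3
  Taxon_A vs Taxon_U: 4
  Taxon_M vs Taxon_T: 7
  Taxon_M vs Taxon_U: 7
  Taxon_T vs Taxon_U: 6
The smallest is 3, between Taxon_A and Taxon_T.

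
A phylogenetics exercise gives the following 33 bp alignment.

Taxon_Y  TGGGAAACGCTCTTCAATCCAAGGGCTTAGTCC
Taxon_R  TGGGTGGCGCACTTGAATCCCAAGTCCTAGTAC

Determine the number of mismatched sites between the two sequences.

The sequences differ at positions 5 (A/T), 6 (A/G), 7 (A/G), 11 (T/A), 15 (C/G), 21 (A/C), 23 (G/A), 25 (G/T), 27 (T/C), 32 (C/A).
That gives 10 mismatches out of 33 aligned sites, so the Hamming distance is 10.

10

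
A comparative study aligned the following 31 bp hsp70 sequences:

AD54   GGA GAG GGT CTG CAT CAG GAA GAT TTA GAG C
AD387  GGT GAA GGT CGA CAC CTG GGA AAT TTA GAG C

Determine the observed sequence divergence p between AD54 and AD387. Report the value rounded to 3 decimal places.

The sequences differ at positions 3 (A/T), 6 (G/A), 11 (T/G), 12 (G/A), 15 (T/C), 17 (A/T), 20 (A/G), 22 (G/A).
There are 8 differences over 31 sites, so p = 8/31 = 0.258.

0.258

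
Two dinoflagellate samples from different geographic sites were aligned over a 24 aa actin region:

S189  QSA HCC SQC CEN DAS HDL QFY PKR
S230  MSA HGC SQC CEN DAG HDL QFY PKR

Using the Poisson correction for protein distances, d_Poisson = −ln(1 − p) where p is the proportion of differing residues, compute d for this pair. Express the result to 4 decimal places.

0.1335

Differing sites — 1:Q/M; 5:C/G; 15:S/G.
p = 3/24 = 0.125000.
d = −ln(1 − 0.125000) = −ln(0.875000) = 0.1335.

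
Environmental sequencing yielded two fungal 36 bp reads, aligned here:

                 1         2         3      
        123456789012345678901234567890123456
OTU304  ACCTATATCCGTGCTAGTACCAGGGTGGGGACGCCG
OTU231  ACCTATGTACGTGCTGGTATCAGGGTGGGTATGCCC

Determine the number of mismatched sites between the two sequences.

7

Mismatches occur at site 7 (A↔G), site 9 (C↔A), site 16 (A↔G), site 20 (C↔T), site 30 (G↔T), site 32 (C↔T), site 36 (G↔C).
That gives 7 mismatches out of 36 aligned sites, so the Hamming distance is 7.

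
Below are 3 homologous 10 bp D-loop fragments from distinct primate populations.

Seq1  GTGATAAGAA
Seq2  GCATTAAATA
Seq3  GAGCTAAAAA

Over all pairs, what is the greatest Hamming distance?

5

Pairwise Hamming distances:
  Seq1 vs Seq2: 5
  Seq1 vs Seq3: 3
  Seq2 vs Seq3: 4
The largest is 5, between Seq1 and Seq2.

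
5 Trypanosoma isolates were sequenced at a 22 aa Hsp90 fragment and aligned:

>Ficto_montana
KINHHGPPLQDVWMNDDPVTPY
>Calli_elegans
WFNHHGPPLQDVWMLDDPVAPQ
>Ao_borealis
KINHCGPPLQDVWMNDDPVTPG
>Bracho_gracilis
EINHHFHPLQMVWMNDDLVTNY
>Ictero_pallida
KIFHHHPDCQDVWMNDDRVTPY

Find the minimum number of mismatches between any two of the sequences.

2

Pairwise Hamming distances:
  Ficto_montana vs Calli_elegans: 5
  Ficto_montana vs Ao_borealis: 2
  Ficto_montana vs Bracho_gracilis: 6
  Ficto_montana vs Ictero_pallida: 5
  Calli_elegans vs Ao_borealis: 6
  Calli_elegans vs Bracho_gracilis: 10
  Calli_elegans vs Ictero_pallida: 10
  Ao_borealis vs Bracho_gracilis: 8
  Ao_borealis vs Ictero_pallida: 7
  Bracho_gracilis vs Ictero_pallida: 9
The smallest is 2, between Ficto_montana and Ao_borealis.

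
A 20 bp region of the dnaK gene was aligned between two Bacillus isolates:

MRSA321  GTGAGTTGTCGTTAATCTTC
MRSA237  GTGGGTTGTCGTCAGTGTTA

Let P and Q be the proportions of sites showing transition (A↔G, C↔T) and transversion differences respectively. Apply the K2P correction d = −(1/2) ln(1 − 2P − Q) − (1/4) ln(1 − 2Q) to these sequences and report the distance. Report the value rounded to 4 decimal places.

0.3112

Mismatches occur at site 4 (A→G, transition), site 13 (T→C, transition), site 15 (A→G, transition), site 17 (C→G, transversion), site 20 (C→A, transversion).
Of the 5 differences, 3 transitions and 2 transversions over 20 sites: P = 3/20 = 0.150000, Q = 2/20 = 0.100000.
d = −0.5·ln(0.600000) − 0.25·ln(0.800000) = −0.5·(-0.510826) − 0.25·(-0.223144) = 0.3112.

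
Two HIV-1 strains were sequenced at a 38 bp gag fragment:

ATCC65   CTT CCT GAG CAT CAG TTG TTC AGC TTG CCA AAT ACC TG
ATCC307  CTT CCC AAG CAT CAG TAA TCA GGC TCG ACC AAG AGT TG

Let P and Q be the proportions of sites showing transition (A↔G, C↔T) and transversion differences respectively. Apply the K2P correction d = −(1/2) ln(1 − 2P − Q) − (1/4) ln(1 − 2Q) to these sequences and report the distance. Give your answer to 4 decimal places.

Mismatches occur at site 6 (T/C, transition), site 7 (G/A, transition), site 17 (T/A, transversion), site 18 (G/A, transition), site 20 (T/C, transition), site 21 (C/A, transversion), site 22 (A/G, transition), site 26 (T/C, transition), site 28 (C/A, transversion), site 30 (A/C, transversion), site 33 (T/G, transversion), site 35 (C/G, transversion), site 36 (C/T, transition).
Of the 13 differences, 7 transitions and 6 transversions over 38 sites: P = 7/38 = 0.184211, Q = 6/38 = 0.157895.
d = −0.5·ln(0.473683) − 0.25·ln(0.684210) = −0.5·(-0.747217) − 0.25·(-0.379490) = 0.4685.

0.4685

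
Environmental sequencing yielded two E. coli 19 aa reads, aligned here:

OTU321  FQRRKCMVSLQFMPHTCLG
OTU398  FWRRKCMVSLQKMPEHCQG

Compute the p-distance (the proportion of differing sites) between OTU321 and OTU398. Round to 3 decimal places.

Mismatches occur at site 2 (Q↔W), site 12 (F↔K), site 15 (H↔E), site 16 (T↔H), site 18 (L↔Q).
There are 5 differences over 19 sites, so p = 5/19 = 0.263.

0.263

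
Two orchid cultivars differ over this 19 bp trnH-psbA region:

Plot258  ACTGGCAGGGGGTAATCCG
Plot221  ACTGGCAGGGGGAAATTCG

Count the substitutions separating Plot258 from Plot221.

2

Mismatches occur at site 13 (T→A), site 17 (C→T).
That gives 2 mismatches out of 19 aligned sites, so the Hamming distance is 2.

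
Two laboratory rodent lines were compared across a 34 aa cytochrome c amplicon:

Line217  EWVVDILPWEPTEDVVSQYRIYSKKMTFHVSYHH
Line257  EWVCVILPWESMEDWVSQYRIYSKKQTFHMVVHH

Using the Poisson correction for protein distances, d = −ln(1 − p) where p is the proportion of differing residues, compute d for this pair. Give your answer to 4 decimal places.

0.3075

Mismatches occur at site 4 (V→C), site 5 (D→V), site 11 (P→S), site 12 (T→M), site 15 (V→W), site 26 (M→Q), site 30 (V→M), site 31 (S→V), site 32 (Y→V).
p = 9/34 = 0.264706.
d = −ln(1 − 0.264706) = −ln(0.735294) = 0.3075.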